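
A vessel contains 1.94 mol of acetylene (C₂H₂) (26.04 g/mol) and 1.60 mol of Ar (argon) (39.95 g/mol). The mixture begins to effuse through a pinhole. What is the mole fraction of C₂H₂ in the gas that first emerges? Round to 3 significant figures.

Rate_i ∝ x_i/√M_i (Graham's law weighted by mole fraction), so the effusate composition follows n_i/√M_i.
So x_C₂H₂ in the escaping gas = (n_C₂H₂/√M_C₂H₂) / Σ(n_i/√M_i)
= (1.94/√26.04) / (1.94/√26.04 + 1.60/√39.95) = 0.3802/(0.3802 + 0.2531) = 0.600.

0.600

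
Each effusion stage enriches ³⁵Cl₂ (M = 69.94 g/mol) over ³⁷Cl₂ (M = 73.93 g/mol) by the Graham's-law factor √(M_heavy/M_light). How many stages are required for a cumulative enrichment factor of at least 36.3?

Per stage α = (73.93/69.94)^(1/2) = 1.05705^0.5, giving ln α = 0.02774.
Need α^N ≥ 36.3 ⇒ N ≥ ln(36.3) / ln α = 3.592 / 0.02774 = 129.48.
So at least 130 stages are needed.

130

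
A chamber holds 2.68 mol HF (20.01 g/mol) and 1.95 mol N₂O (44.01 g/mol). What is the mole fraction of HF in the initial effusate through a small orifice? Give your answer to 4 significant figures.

Rate_i ∝ x_i/√M_i (Graham's law weighted by mole fraction), so the effusate composition follows n_i/√M_i.
So x_HF in the escaping gas = (n_HF/√M_HF) / Σ(n_i/√M_i)
= (2.68/√20.01) / (2.68/√20.01 + 1.95/√44.01) = 0.5991/(0.5991 + 0.2939) = 0.6709.

0.6709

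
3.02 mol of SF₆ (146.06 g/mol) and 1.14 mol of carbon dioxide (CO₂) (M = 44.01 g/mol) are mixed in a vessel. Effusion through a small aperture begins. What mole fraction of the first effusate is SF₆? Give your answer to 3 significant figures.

The effusion rate of species i is ∝ p_i/√M_i ∝ n_i/√M_i.
x_SF₆(eff) = (n_SF₆/√M_SF₆) / (n_SF₆/√M_SF₆ + n_CO₂/√M_CO₂)
= (3.02/√146.06) / (3.02/√146.06 + 1.14/√44.01) = 0.2499/(0.2499 + 0.1718) = 0.593.

0.593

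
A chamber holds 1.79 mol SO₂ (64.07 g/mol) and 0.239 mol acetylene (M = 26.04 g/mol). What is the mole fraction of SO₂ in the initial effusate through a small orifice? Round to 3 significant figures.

Effusion rate of each component ∝ n_i/√M_i (partial pressure × 1/√M).
x_SO₂(eff) = (n_SO₂/√M_SO₂) / (n_SO₂/√M_SO₂ + n_C₂H₂/√M_C₂H₂)
= (1.79/√64.07) / (1.79/√64.07 + 0.239/√26.04) = 0.2236/(0.2236 + 0.04684) = 0.827.

0.827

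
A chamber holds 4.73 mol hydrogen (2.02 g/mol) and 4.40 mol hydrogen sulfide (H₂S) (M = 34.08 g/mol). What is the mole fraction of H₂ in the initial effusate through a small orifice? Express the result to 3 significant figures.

0.815

The effusion rate of species i is ∝ p_i/√M_i ∝ n_i/√M_i.
Mole fraction of H₂ in the effusate = (n_H₂/√M_H₂) / (n_H₂/√M_H₂ + n_H₂S/√M_H₂S)
= (4.73/√2.02) / (4.73/√2.02 + 4.40/√34.08) = 3.328/(3.328 + 0.7537) = 0.815.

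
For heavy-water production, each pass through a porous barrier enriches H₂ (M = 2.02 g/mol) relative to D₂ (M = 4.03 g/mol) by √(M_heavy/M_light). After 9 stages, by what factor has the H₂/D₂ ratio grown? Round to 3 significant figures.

The single-stage factor is √(M_heavy/M_light), so 9 stages give [√(4.03/2.02)]^9 = (4.03/2.02)^(9/2).
= 1.99505^(9/2) = 22.4.

22.4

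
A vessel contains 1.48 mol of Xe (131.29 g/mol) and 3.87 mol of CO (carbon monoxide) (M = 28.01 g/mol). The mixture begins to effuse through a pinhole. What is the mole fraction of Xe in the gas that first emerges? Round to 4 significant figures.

Effusion rate of each component ∝ n_i/√M_i (partial pressure × 1/√M).
x_Xe(eff) = (n_Xe/√M_Xe) / (n_Xe/√M_Xe + n_CO/√M_CO)
= (1.48/√131.29) / (1.48/√131.29 + 3.87/√28.01) = 0.1292/(0.1292 + 0.7312) = 0.1501.

0.1501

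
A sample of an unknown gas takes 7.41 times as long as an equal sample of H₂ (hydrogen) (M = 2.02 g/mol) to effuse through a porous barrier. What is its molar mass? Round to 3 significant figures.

From Graham's law, t_X/t_H₂ = √(M_X/M_H₂).
7.41 = √(M_X/2.02)
M_X = 2.02 × 7.41² = 2.02 × 54.91 = 111 g/mol

111 g/mol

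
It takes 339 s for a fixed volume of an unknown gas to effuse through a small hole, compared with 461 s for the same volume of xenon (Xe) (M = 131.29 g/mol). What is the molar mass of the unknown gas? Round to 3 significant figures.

71.0 g/mol

Since effusion rate ∝ 1/√M, t_X/t_Xe = √(M_X/M_Xe).
339/461 = 0.7354 = √(M_X/131.29)
M_X = 131.29 × 0.7354² = 131.29 × 0.5408 = 71.0 g/mol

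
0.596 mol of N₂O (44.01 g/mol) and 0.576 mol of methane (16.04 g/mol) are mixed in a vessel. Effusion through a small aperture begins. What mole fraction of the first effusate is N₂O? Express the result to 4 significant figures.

0.3845

The effusion rate of species i is ∝ p_i/√M_i ∝ n_i/√M_i.
x_N₂O(eff) = (n_N₂O/√M_N₂O) / (n_N₂O/√M_N₂O + n_CH₄/√M_CH₄)
= (0.596/√44.01) / (0.596/√44.01 + 0.576/√16.04) = 0.08984/(0.08984 + 0.1438) = 0.3845.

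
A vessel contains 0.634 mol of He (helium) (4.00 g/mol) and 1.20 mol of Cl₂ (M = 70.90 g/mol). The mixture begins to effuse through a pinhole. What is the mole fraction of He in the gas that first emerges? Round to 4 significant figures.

Each component's effusion rate ∝ (its partial pressure)·(1/√M) ∝ n_i/√M_i.
x_He(eff) = (n_He/√M_He) / (n_He/√M_He + n_Cl₂/√M_Cl₂)
= (0.634/√4.00) / (0.634/√4.00 + 1.20/√70.90) = 0.3170/(0.3170 + 0.1425) = 0.6899.

0.6899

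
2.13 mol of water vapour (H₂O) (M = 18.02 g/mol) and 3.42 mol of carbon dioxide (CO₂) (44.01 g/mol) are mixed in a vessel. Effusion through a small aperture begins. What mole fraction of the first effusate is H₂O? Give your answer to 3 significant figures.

0.493

Effusion rate of each component ∝ n_i/√M_i (partial pressure × 1/√M).
Mole fraction of H₂O in the effusate = (n_H₂O/√M_H₂O) / (n_H₂O/√M_H₂O + n_CO₂/√M_CO₂)
= (2.13/√18.02) / (2.13/√18.02 + 3.42/√44.01) = 0.5018/(0.5018 + 0.5155) = 0.493.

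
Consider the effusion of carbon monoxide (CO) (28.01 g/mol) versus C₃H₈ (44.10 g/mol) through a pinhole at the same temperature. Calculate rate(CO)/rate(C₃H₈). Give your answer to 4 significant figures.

Using Graham's law: rate_CO/rate_C₃H₈ = √(M_C₃H₈/M_CO) = √(44.10/28.01) = √1.574 = 1.255.

1.255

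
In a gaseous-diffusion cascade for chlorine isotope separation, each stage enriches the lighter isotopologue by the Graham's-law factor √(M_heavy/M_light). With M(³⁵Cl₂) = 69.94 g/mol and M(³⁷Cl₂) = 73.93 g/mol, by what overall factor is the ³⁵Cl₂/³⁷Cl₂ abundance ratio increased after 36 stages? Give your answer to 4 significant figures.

Each stage multiplies the ratio by α = √(73.93/69.94), so after 36 stages the overall factor is α^36 = (73.93/69.94)^(36/2).
= 1.05705^18 = 2.715.

2.715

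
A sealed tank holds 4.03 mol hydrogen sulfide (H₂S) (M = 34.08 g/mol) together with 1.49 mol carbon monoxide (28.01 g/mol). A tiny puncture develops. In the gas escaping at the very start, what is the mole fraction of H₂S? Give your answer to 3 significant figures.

0.710

Each component's effusion rate ∝ (its partial pressure)·(1/√M) ∝ n_i/√M_i.
x_H₂S(eff) = (n_H₂S/√M_H₂S) / (n_H₂S/√M_H₂S + n_CO/√M_CO)
= (4.03/√34.08) / (4.03/√34.08 + 1.49/√28.01) = 0.6903/(0.6903 + 0.2815) = 0.710.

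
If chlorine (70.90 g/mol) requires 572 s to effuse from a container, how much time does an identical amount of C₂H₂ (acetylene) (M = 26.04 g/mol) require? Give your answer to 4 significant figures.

Graham's law gives t_C₂H₂/t_Cl₂ = √(M_C₂H₂/M_Cl₂) = √(26.04/70.90) = √0.3673 = 0.6060.
So the time for C₂H₂ is 572 × 0.6060 = 346.7 s.

346.7 s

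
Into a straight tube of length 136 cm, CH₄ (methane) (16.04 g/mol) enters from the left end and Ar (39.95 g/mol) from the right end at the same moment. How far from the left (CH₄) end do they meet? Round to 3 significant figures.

Distances travelled in equal time are proportional to diffusion rates, so d_CH₄/d_Ar = √(M_Ar/M_CH₄) = √(39.95/16.04) = 1.578.
With d_CH₄ + d_Ar = 136 cm, d_Ar = 136/(1 + 1.578) = 52.75 cm.
d_CH₄ = 136 − 52.75 = 83.2 cm.

83.2 cm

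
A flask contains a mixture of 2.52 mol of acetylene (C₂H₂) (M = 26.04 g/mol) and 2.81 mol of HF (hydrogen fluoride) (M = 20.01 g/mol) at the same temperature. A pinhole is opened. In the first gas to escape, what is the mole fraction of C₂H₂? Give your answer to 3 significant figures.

0.440

Each component's effusion rate ∝ (its partial pressure)·(1/√M) ∝ n_i/√M_i.
x_C₂H₂(eff) = (n_C₂H₂/√M_C₂H₂) / (n_C₂H₂/√M_C₂H₂ + n_HF/√M_HF)
= (2.52/√26.04) / (2.52/√26.04 + 2.81/√20.01) = 0.4938/(0.4938 + 0.6282) = 0.440.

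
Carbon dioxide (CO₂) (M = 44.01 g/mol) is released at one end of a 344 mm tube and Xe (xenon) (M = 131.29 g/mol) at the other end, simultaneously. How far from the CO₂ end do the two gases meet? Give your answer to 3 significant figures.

218 mm

In equal time, each gas travels a distance ∝ its rate ∝ 1/√M, so d_CO₂/d_Xe = √(M_Xe/M_CO₂) = √(131.29/44.01) = 1.727.
With d_CO₂ + d_Xe = 344 mm, d_Xe = 344/(1 + 1.727) = 126.1 mm.
d_CO₂ = 344 − 126.1 = 218 mm.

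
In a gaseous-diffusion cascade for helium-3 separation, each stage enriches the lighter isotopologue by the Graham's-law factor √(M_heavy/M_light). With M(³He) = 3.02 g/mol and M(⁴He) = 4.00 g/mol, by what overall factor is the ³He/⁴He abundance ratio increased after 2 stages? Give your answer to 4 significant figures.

1.325

Overall factor = α^2 with α = √(4.00/3.02), i.e. (4.00/3.02)^(2/2).
= 1.32450^1 = 1.325.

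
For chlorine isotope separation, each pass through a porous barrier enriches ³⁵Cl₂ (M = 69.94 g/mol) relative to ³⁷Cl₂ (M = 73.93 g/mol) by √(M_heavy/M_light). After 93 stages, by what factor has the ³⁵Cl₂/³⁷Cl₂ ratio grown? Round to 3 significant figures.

13.2

Each stage multiplies the ratio by α = √(73.93/69.94), so after 93 stages the overall factor is α^93 = (73.93/69.94)^(93/2).
= 1.05705^(93/2) = 13.2.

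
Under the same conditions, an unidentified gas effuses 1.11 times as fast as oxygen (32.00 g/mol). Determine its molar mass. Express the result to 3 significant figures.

From Graham's law, rate_X/rate_O₂ = √(M_O₂/M_X).
1.11 = √(32.00/M_X)
M_X = 32.00 / 1.11² = 32.00 / 1.232 = 26.0 g/mol

26.0 g/mol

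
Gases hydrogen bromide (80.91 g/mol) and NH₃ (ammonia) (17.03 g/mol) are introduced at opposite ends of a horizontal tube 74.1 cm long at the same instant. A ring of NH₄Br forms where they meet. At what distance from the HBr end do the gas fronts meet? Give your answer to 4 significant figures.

Graham's law gives d_HBr/d_NH₃ = rate_HBr/rate_NH₃ = √(M_NH₃/M_HBr) = √(17.03/80.91) = 0.4588.
With d_HBr + d_NH₃ = 74.1 cm, d_NH₃ = 74.1/(1 + 0.4588) = 50.80 cm.
d_HBr = 74.1 − 50.80 = 23.30 cm.

23.30 cm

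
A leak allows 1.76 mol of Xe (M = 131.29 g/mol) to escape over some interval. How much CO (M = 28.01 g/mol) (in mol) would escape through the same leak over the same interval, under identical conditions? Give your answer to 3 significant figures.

3.81 mol

From Graham's law, rate_CO/rate_Xe = √(M_Xe/M_CO) = √(131.29/28.01) = √4.687 = 2.165.
So the amount for CO is 1.76 × 2.165 = 3.81 mol.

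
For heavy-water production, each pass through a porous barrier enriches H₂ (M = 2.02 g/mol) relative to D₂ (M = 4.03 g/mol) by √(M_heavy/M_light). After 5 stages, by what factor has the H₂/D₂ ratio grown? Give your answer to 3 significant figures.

5.62

The single-stage factor is √(M_heavy/M_light), so 5 stages give [√(4.03/2.02)]^5 = (4.03/2.02)^(5/2).
= 1.99505^(5/2) = 5.62.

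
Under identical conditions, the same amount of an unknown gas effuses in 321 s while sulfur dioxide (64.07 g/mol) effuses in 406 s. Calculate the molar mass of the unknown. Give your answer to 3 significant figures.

Since effusion rate ∝ 1/√M, t_X/t_SO₂ = √(M_X/M_SO₂).
321/406 = 0.7906 = √(M_X/64.07)
M_X = 64.07 × 0.7906² = 64.07 × 0.6251 = 40.1 g/mol

40.1 g/mol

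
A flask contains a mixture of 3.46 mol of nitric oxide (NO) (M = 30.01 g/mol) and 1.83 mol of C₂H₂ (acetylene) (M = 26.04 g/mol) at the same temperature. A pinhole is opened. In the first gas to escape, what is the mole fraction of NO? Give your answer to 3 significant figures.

Each component's effusion rate ∝ (its partial pressure)·(1/√M) ∝ n_i/√M_i.
x_NO(eff) = (n_NO/√M_NO) / (n_NO/√M_NO + n_C₂H₂/√M_C₂H₂)
= (3.46/√30.01) / (3.46/√30.01 + 1.83/√26.04) = 0.6316/(0.6316 + 0.3586) = 0.638.

0.638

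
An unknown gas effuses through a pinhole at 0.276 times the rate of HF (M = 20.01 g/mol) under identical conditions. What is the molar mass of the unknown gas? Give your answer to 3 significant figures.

263 g/mol

Using Graham's law: rate_X/rate_HF = √(M_HF/M_X).
0.276 = √(20.01/M_X)
M_X = 20.01 / 0.276² = 20.01 / 0.07618 = 263 g/mol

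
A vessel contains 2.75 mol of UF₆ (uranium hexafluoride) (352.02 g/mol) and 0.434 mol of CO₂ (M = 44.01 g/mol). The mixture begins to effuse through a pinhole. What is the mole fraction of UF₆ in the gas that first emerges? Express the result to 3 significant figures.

0.691

Each component's effusion rate ∝ (its partial pressure)·(1/√M) ∝ n_i/√M_i.
Mole fraction of UF₆ in the effusate = (n_UF₆/√M_UF₆) / (n_UF₆/√M_UF₆ + n_CO₂/√M_CO₂)
= (2.75/√352.02) / (2.75/√352.02 + 0.434/√44.01) = 0.1466/(0.1466 + 0.06542) = 0.691.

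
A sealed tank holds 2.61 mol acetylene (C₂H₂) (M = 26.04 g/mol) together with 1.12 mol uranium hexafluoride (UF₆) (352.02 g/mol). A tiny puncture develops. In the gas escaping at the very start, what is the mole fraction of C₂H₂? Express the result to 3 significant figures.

Each component's effusion rate ∝ (its partial pressure)·(1/√M) ∝ n_i/√M_i.
Mole fraction of C₂H₂ in the effusate = (n_C₂H₂/√M_C₂H₂) / (n_C₂H₂/√M_C₂H₂ + n_UF₆/√M_UF₆)
= (2.61/√26.04) / (2.61/√26.04 + 1.12/√352.02) = 0.5115/(0.5115 + 0.05969) = 0.895.

0.895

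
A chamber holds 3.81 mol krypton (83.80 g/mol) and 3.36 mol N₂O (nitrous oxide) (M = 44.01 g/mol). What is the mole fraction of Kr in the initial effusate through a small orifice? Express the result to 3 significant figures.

0.451

Rate_i ∝ x_i/√M_i (Graham's law weighted by mole fraction), so the effusate composition follows n_i/√M_i.
So x_Kr in the escaping gas = (n_Kr/√M_Kr) / Σ(n_i/√M_i)
= (3.81/√83.80) / (3.81/√83.80 + 3.36/√44.01) = 0.4162/(0.4162 + 0.5065) = 0.451.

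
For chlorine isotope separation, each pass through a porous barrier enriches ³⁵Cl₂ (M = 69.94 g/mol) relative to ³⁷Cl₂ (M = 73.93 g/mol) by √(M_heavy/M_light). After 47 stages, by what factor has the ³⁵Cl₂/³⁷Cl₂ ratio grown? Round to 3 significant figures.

The single-stage factor is √(M_heavy/M_light), so 47 stages give [√(73.93/69.94)]^47 = (73.93/69.94)^(47/2).
= 1.05705^(47/2) = 3.68.

3.68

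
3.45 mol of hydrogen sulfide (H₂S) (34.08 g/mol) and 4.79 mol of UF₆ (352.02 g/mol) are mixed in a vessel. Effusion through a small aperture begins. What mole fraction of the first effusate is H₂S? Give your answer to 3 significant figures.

0.698

Each component's effusion rate ∝ (its partial pressure)·(1/√M) ∝ n_i/√M_i.
So x_H₂S in the escaping gas = (n_H₂S/√M_H₂S) / Σ(n_i/√M_i)
= (3.45/√34.08) / (3.45/√34.08 + 4.79/√352.02) = 0.5910/(0.5910 + 0.2553) = 0.698.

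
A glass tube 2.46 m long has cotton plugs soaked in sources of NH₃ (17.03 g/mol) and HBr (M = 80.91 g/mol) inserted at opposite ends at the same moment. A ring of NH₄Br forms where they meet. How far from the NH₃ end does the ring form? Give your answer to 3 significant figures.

1.69 m

Graham's law gives d_NH₃/d_HBr = rate_NH₃/rate_HBr = √(M_HBr/M_NH₃) = √(80.91/17.03) = 2.180.
With d_NH₃ + d_HBr = 2.46 m, d_HBr = 2.46/(1 + 2.180) = 0.7737 m.
d_NH₃ = 2.46 − 0.7737 = 1.69 m.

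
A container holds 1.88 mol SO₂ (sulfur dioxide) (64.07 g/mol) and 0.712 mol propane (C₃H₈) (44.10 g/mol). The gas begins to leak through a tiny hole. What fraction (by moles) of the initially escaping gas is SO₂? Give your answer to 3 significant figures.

The effusion rate of species i is ∝ p_i/√M_i ∝ n_i/√M_i.
Mole fraction of SO₂ in the effusate = (n_SO₂/√M_SO₂) / (n_SO₂/√M_SO₂ + n_C₃H₈/√M_C₃H₈)
= (1.88/√64.07) / (1.88/√64.07 + 0.712/√44.10) = 0.2349/(0.2349 + 0.1072) = 0.687.

0.687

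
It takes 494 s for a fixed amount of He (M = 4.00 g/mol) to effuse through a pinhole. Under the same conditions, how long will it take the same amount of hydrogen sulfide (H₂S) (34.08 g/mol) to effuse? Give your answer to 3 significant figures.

Graham's law gives t_H₂S/t_He = √(M_H₂S/M_He) = √(34.08/4.00) = √8.520 = 2.919.
So the time for H₂S is 494 × 2.919 = 1440 s.

1440 s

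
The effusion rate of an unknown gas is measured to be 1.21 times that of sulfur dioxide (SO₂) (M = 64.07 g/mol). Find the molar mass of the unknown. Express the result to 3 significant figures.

By Graham's law, rate_X/rate_SO₂ = √(M_SO₂/M_X).
1.21 = √(64.07/M_X)
M_X = 64.07 / 1.21² = 64.07 / 1.464 = 43.8 g/mol

43.8 g/mol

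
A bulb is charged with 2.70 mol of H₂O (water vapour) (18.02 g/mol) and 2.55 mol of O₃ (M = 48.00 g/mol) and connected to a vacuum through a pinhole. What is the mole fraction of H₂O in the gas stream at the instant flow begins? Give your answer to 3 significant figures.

Effusion rate of each component ∝ n_i/√M_i (partial pressure × 1/√M).
Mole fraction of H₂O in the effusate = (n_H₂O/√M_H₂O) / (n_H₂O/√M_H₂O + n_O₃/√M_O₃)
= (2.70/√18.02) / (2.70/√18.02 + 2.55/√48.00) = 0.6360/(0.6360 + 0.3681) = 0.633.

0.633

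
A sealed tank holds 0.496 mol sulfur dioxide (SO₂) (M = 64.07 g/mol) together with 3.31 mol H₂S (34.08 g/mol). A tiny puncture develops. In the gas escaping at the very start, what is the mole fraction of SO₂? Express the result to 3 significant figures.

0.0985

The effusion rate of species i is ∝ p_i/√M_i ∝ n_i/√M_i.
Mole fraction of SO₂ in the effusate = (n_SO₂/√M_SO₂) / (n_SO₂/√M_SO₂ + n_H₂S/√M_H₂S)
= (0.496/√64.07) / (0.496/√64.07 + 3.31/√34.08) = 0.06197/(0.06197 + 0.5670) = 0.0985.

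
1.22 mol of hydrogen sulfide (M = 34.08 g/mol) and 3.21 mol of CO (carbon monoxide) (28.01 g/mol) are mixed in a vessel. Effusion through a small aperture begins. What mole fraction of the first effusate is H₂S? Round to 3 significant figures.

Each component's effusion rate ∝ (its partial pressure)·(1/√M) ∝ n_i/√M_i.
Mole fraction of H₂S in the effusate = (n_H₂S/√M_H₂S) / (n_H₂S/√M_H₂S + n_CO/√M_CO)
= (1.22/√34.08) / (1.22/√34.08 + 3.21/√28.01) = 0.2090/(0.2090 + 0.6065) = 0.256.

0.256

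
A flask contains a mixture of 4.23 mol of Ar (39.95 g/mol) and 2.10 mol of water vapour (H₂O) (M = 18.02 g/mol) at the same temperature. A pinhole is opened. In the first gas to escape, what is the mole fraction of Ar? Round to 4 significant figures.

0.5750

The effusion rate of species i is ∝ p_i/√M_i ∝ n_i/√M_i.
So x_Ar in the escaping gas = (n_Ar/√M_Ar) / Σ(n_i/√M_i)
= (4.23/√39.95) / (4.23/√39.95 + 2.10/√18.02) = 0.6692/(0.6692 + 0.4947) = 0.5750.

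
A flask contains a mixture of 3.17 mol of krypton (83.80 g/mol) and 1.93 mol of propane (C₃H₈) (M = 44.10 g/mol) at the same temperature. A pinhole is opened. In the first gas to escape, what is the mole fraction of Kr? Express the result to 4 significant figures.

Each component's effusion rate ∝ (its partial pressure)·(1/√M) ∝ n_i/√M_i.
x_Kr(eff) = (n_Kr/√M_Kr) / (n_Kr/√M_Kr + n_C₃H₈/√M_C₃H₈)
= (3.17/√83.80) / (3.17/√83.80 + 1.93/√44.10) = 0.3463/(0.3463 + 0.2906) = 0.5437.

0.5437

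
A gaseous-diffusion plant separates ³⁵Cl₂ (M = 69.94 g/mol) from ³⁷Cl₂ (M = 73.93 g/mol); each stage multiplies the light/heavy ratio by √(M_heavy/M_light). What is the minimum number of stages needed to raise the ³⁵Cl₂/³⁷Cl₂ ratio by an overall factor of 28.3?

121

Single-stage factor α = √(73.93/69.94), so ln α = ½ ln(1.05705) = 0.02774.
Need α^N ≥ 28.3 ⇒ N ≥ ln(28.3) / ln α = 3.343 / 0.02774 = 120.50.
Rounding up, N = 121 stages.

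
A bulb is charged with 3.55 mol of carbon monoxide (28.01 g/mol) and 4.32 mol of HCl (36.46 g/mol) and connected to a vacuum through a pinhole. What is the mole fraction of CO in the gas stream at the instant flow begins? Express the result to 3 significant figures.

Effusion rate of each component ∝ n_i/√M_i (partial pressure × 1/√M).
So x_CO in the escaping gas = (n_CO/√M_CO) / Σ(n_i/√M_i)
= (3.55/√28.01) / (3.55/√28.01 + 4.32/√36.46) = 0.6708/(0.6708 + 0.7154) = 0.484.

0.484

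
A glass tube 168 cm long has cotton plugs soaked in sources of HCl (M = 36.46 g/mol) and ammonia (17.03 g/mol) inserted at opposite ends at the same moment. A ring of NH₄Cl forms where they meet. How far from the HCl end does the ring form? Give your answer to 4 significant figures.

Distances travelled in equal time are proportional to diffusion rates, so d_HCl/d_NH₃ = √(M_NH₃/M_HCl) = √(17.03/36.46) = 0.6834.
With d_HCl + d_NH₃ = 168 cm, d_NH₃ = 168/(1 + 0.6834) = 99.80 cm.
d_HCl = 168 − 99.80 = 68.20 cm.

68.20 cm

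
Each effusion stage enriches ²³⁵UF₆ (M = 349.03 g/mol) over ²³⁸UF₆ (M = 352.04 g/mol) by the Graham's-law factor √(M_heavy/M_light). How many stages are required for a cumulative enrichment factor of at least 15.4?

637

Single-stage factor α = √(352.04/349.03), so ln α = ½ ln(1.00862) = 0.004293.
Need α^N ≥ 15.4 ⇒ N ≥ ln(15.4) / ln α = 2.734 / 0.004293 = 636.87.
So at least 637 stages are needed.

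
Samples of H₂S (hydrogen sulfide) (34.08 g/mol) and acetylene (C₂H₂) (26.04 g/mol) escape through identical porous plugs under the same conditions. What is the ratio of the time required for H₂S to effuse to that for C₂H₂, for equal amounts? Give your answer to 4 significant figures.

1.144

From Graham's law, t_H₂S/t_C₂H₂ = √(M_H₂S/M_C₂H₂) = √(34.08/26.04) = √1.309 = 1.144.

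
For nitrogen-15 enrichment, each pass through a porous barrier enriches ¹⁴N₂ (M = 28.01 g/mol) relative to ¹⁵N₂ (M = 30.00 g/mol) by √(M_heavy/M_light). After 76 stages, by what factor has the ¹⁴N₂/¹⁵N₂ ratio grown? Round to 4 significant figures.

13.57

The single-stage factor is √(M_heavy/M_light), so 76 stages give [√(30.00/28.01)]^76 = (30.00/28.01)^(76/2).
= 1.07105^38 = 13.57.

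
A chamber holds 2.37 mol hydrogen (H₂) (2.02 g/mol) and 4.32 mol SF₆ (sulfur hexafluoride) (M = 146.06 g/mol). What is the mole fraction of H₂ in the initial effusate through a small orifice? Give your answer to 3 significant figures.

The effusion rate of species i is ∝ p_i/√M_i ∝ n_i/√M_i.
So x_H₂ in the escaping gas = (n_H₂/√M_H₂) / Σ(n_i/√M_i)
= (2.37/√2.02) / (2.37/√2.02 + 4.32/√146.06) = 1.668/(1.668 + 0.3575) = 0.823.

0.823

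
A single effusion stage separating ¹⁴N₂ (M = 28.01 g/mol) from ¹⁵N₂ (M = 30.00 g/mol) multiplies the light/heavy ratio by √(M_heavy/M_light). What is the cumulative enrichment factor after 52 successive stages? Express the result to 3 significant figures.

5.96

Overall factor = α^52 with α = √(30.00/28.01), i.e. (30.00/28.01)^(52/2).
= 1.07105^26 = 5.96.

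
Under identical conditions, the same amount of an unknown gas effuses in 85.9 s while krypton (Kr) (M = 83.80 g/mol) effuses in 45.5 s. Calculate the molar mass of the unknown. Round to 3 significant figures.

Using Graham's law: t_X/t_Kr = √(M_X/M_Kr).
85.9/45.5 = 1.888 = √(M_X/83.80)
M_X = 83.80 × 1.888² = 83.80 × 3.564 = 299 g/mol

299 g/mol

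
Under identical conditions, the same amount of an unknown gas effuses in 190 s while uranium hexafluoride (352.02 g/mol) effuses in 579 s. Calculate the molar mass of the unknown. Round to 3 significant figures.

37.9 g/mol

From Graham's law, t_X/t_UF₆ = √(M_X/M_UF₆).
190/579 = 0.3282 = √(M_X/352.02)
M_X = 352.02 × 0.3282² = 352.02 × 0.1077 = 37.9 g/mol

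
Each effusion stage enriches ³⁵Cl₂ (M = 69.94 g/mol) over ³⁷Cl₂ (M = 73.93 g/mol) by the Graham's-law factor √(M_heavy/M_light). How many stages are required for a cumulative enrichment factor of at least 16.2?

Per stage α = (73.93/69.94)^(1/2) = 1.05705^0.5, giving ln α = 0.02774.
Need α^N ≥ 16.2 ⇒ N ≥ ln(16.2) / ln α = 2.785 / 0.02774 = 100.40.
Rounding up, N = 101 stages.

101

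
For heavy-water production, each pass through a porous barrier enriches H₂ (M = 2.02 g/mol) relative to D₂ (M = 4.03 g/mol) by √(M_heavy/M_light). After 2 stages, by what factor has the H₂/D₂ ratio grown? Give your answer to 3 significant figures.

Each stage multiplies the ratio by α = √(4.03/2.02), so after 2 stages the overall factor is α^2 = (4.03/2.02)^(2/2).
= 1.99505^1 = 2.00.

2.00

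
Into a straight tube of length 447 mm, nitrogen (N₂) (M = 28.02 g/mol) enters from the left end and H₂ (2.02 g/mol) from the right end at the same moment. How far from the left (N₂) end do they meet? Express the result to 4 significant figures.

94.61 mm

In equal time, each gas travels a distance ∝ its rate ∝ 1/√M, so d_N₂/d_H₂ = √(M_H₂/M_N₂) = √(2.02/28.02) = 0.2685.
With d_N₂ + d_H₂ = 447 mm, d_H₂ = 447/(1 + 0.2685) = 352.4 mm.
d_N₂ = 447 − 352.4 = 94.61 mm.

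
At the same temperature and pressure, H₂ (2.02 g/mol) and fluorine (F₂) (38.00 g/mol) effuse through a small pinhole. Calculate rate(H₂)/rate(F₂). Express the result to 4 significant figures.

4.337

Using Graham's law: rate_H₂/rate_F₂ = √(M_F₂/M_H₂) = √(38.00/2.02) = √18.81 = 4.337.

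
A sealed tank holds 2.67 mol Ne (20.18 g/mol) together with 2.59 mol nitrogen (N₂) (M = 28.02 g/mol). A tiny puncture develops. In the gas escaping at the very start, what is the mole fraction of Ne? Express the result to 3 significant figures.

0.548

Each component's effusion rate ∝ (its partial pressure)·(1/√M) ∝ n_i/√M_i.
x_Ne(eff) = (n_Ne/√M_Ne) / (n_Ne/√M_Ne + n_N₂/√M_N₂)
= (2.67/√20.18) / (2.67/√20.18 + 2.59/√28.02) = 0.5944/(0.5944 + 0.4893) = 0.548.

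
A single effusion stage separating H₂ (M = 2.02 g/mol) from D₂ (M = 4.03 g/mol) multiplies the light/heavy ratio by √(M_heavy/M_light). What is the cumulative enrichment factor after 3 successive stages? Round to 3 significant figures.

Each stage multiplies the ratio by α = √(4.03/2.02), so after 3 stages the overall factor is α^3 = (4.03/2.02)^(3/2).
= 1.99505^(3/2) = 2.82.

2.82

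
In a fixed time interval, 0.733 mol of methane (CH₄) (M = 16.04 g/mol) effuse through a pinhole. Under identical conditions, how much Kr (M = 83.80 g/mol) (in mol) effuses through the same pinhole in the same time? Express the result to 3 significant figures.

0.321 mol

Since effusion rate ∝ 1/√M, rate_Kr/rate_CH₄ = √(M_CH₄/M_Kr) = √(16.04/83.80) = √0.1914 = 0.4375.
So the amount for Kr is 0.733 × 0.4375 = 0.321 mol.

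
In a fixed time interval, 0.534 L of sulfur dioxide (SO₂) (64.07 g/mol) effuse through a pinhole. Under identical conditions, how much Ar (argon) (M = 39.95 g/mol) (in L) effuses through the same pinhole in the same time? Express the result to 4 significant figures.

0.6763 L

By Graham's law, rate_Ar/rate_SO₂ = √(M_SO₂/M_Ar) = √(64.07/39.95) = √1.604 = 1.266.
So the volume for Ar is 0.534 × 1.266 = 0.6763 L.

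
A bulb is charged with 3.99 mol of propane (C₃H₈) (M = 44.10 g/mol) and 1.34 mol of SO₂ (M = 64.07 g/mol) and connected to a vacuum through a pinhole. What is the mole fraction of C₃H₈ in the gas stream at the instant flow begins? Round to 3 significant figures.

0.782

The effusion rate of species i is ∝ p_i/√M_i ∝ n_i/√M_i.
Mole fraction of C₃H₈ in the effusate = (n_C₃H₈/√M_C₃H₈) / (n_C₃H₈/√M_C₃H₈ + n_SO₂/√M_SO₂)
= (3.99/√44.10) / (3.99/√44.10 + 1.34/√64.07) = 0.6008/(0.6008 + 0.1674) = 0.782.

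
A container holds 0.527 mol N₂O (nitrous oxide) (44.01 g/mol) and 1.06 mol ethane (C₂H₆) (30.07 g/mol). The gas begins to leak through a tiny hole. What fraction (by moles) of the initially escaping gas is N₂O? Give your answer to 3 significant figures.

Effusion rate of each component ∝ n_i/√M_i (partial pressure × 1/√M).
x_N₂O(eff) = (n_N₂O/√M_N₂O) / (n_N₂O/√M_N₂O + n_C₂H₆/√M_C₂H₆)
= (0.527/√44.01) / (0.527/√44.01 + 1.06/√30.07) = 0.07944/(0.07944 + 0.1933) = 0.291.

0.291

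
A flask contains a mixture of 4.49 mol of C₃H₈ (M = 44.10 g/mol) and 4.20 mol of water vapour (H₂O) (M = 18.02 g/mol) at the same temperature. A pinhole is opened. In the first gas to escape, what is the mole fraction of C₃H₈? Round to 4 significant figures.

0.4060

Each component's effusion rate ∝ (its partial pressure)·(1/√M) ∝ n_i/√M_i.
x_C₃H₈(eff) = (n_C₃H₈/√M_C₃H₈) / (n_C₃H₈/√M_C₃H₈ + n_H₂O/√M_H₂O)
= (4.49/√44.10) / (4.49/√44.10 + 4.20/√18.02) = 0.6761/(0.6761 + 0.9894) = 0.4060.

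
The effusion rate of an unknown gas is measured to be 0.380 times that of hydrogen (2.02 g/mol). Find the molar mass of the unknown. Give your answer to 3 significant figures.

Since effusion rate ∝ 1/√M, rate_X/rate_H₂ = √(M_H₂/M_X).
0.380 = √(2.02/M_X)
M_X = 2.02 / 0.380² = 2.02 / 0.1444 = 14.0 g/mol

14.0 g/mol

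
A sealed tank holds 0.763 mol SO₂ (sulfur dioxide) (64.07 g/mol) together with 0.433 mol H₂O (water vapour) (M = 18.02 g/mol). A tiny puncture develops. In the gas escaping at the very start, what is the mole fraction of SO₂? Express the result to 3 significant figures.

The effusion rate of species i is ∝ p_i/√M_i ∝ n_i/√M_i.
So x_SO₂ in the escaping gas = (n_SO₂/√M_SO₂) / Σ(n_i/√M_i)
= (0.763/√64.07) / (0.763/√64.07 + 0.433/√18.02) = 0.09532/(0.09532 + 0.1020) = 0.483.

0.483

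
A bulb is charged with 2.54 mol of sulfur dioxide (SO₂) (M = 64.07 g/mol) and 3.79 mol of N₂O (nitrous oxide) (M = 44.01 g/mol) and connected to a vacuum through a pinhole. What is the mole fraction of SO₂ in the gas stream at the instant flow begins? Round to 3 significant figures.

Rate_i ∝ x_i/√M_i (Graham's law weighted by mole fraction), so the effusate composition follows n_i/√M_i.
So x_SO₂ in the escaping gas = (n_SO₂/√M_SO₂) / Σ(n_i/√M_i)
= (2.54/√64.07) / (2.54/√64.07 + 3.79/√44.01) = 0.3173/(0.3173 + 0.5713) = 0.357.

0.357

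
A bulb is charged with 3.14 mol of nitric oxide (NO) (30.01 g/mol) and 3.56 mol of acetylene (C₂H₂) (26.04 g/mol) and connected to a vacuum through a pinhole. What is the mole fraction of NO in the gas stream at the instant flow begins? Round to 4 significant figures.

0.4510

The effusion rate of species i is ∝ p_i/√M_i ∝ n_i/√M_i.
So x_NO in the escaping gas = (n_NO/√M_NO) / Σ(n_i/√M_i)
= (3.14/√30.01) / (3.14/√30.01 + 3.56/√26.04) = 0.5732/(0.5732 + 0.6976) = 0.4510.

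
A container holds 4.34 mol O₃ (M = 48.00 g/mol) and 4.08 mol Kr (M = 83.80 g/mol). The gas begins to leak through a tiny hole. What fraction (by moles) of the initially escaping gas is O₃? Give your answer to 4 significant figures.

0.5843

Effusion rate of each component ∝ n_i/√M_i (partial pressure × 1/√M).
x_O₃(eff) = (n_O₃/√M_O₃) / (n_O₃/√M_O₃ + n_Kr/√M_Kr)
= (4.34/√48.00) / (4.34/√48.00 + 4.08/√83.80) = 0.6264/(0.6264 + 0.4457) = 0.5843.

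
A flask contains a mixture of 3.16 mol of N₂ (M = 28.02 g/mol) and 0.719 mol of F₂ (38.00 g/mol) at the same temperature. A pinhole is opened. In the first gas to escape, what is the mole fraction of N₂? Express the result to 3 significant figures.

The effusion rate of species i is ∝ p_i/√M_i ∝ n_i/√M_i.
So x_N₂ in the escaping gas = (n_N₂/√M_N₂) / Σ(n_i/√M_i)
= (3.16/√28.02) / (3.16/√28.02 + 0.719/√38.00) = 0.5970/(0.5970 + 0.1166) = 0.837.

0.837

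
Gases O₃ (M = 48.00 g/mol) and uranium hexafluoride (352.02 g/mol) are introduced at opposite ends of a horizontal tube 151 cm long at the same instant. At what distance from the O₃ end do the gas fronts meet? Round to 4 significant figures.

110.3 cm

Distances travelled in equal time are proportional to diffusion rates, so d_O₃/d_UF₆ = √(M_UF₆/M_O₃) = √(352.02/48.00) = 2.708.
With d_O₃ + d_UF₆ = 151 cm, d_UF₆ = 151/(1 + 2.708) = 40.72 cm.
d_O₃ = 151 − 40.72 = 110.3 cm.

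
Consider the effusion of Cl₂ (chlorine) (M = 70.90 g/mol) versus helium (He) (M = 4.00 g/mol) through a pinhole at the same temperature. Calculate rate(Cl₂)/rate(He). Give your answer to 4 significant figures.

Graham's law gives rate_Cl₂/rate_He = √(M_He/M_Cl₂) = √(4.00/70.90) = √0.05642 = 0.2375.

0.2375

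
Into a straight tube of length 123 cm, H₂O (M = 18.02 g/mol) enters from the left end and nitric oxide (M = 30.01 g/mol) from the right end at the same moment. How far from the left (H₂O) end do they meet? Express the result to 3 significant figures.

Distances travelled in equal time are proportional to diffusion rates, so d_H₂O/d_NO = √(M_NO/M_H₂O) = √(30.01/18.02) = 1.290.
With d_H₂O + d_NO = 123 cm, d_NO = 123/(1 + 1.290) = 53.70 cm.
d_H₂O = 123 − 53.70 = 69.3 cm.

69.3 cm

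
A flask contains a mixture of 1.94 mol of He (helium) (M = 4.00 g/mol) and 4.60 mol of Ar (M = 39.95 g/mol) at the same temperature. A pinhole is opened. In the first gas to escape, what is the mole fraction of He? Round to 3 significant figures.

The effusion rate of species i is ∝ p_i/√M_i ∝ n_i/√M_i.
So x_He in the escaping gas = (n_He/√M_He) / Σ(n_i/√M_i)
= (1.94/√4.00) / (1.94/√4.00 + 4.60/√39.95) = 0.9700/(0.9700 + 0.7278) = 0.571.

0.571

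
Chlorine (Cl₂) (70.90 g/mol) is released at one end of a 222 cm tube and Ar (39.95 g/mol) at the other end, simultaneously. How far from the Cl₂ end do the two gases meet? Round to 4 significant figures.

95.19 cm

The fronts meet when d_Cl₂ + d_Ar = L with d_Cl₂/d_Ar = √(M_Ar/M_Cl₂) (Graham's law). Here √(M_Ar/M_Cl₂) = √(39.95/70.90) = 0.7506.
With d_Cl₂ + d_Ar = 222 cm, d_Ar = 222/(1 + 0.7506) = 126.8 cm.
d_Cl₂ = 222 − 126.8 = 95.19 cm.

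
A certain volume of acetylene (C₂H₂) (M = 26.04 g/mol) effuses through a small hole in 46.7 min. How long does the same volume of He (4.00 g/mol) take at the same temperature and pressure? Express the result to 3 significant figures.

Since effusion rate ∝ 1/√M, t_He/t_C₂H₂ = √(M_He/M_C₂H₂) = √(4.00/26.04) = √0.1536 = 0.3919.
So the time for He is 46.7 × 0.3919 = 18.3 min.

18.3 min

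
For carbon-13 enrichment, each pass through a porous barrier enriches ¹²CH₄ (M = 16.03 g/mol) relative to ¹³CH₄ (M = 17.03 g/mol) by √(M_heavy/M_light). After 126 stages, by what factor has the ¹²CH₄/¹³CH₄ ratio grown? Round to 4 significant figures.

The single-stage factor is √(M_heavy/M_light), so 126 stages give [√(17.03/16.03)]^126 = (17.03/16.03)^(126/2).
= 1.06238^63 = 45.26.

45.26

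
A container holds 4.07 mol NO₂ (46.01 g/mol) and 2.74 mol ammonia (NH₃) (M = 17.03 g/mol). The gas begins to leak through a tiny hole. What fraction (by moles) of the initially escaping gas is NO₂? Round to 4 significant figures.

Each component's effusion rate ∝ (its partial pressure)·(1/√M) ∝ n_i/√M_i.
x_NO₂(eff) = (n_NO₂/√M_NO₂) / (n_NO₂/√M_NO₂ + n_NH₃/√M_NH₃)
= (4.07/√46.01) / (4.07/√46.01 + 2.74/√17.03) = 0.6000/(0.6000 + 0.6640) = 0.4747.

0.4747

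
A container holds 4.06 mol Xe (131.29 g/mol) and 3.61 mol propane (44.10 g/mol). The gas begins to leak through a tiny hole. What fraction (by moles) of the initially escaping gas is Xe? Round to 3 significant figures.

Effusion rate of each component ∝ n_i/√M_i (partial pressure × 1/√M).
So x_Xe in the escaping gas = (n_Xe/√M_Xe) / Σ(n_i/√M_i)
= (4.06/√131.29) / (4.06/√131.29 + 3.61/√44.10) = 0.3543/(0.3543 + 0.5436) = 0.395.

0.395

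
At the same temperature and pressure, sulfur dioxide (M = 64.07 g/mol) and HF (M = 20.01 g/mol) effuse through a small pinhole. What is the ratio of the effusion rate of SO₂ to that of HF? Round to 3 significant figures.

Using Graham's law: rate_SO₂/rate_HF = √(M_HF/M_SO₂) = √(20.01/64.07) = √0.3123 = 0.559.

0.559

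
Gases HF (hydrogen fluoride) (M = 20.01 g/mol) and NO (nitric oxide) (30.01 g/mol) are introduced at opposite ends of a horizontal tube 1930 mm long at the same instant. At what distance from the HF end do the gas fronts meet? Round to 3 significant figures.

The fronts meet when d_HF + d_NO = L with d_HF/d_NO = √(M_NO/M_HF) (Graham's law). Here √(M_NO/M_HF) = √(30.01/20.01) = 1.225.
With d_HF + d_NO = 1930 mm, d_NO = 1930/(1 + 1.225) = 867.6 mm.
d_HF = 1930 − 867.6 = 1060 mm.

1060 mm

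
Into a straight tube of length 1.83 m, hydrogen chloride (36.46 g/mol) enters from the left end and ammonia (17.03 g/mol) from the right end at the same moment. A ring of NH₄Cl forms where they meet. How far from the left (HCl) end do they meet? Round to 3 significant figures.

0.743 m

In equal time, each gas travels a distance ∝ its rate ∝ 1/√M, so d_HCl/d_NH₃ = √(M_NH₃/M_HCl) = √(17.03/36.46) = 0.6834.
With d_HCl + d_NH₃ = 1.83 m, d_NH₃ = 1.83/(1 + 0.6834) = 1.087 m.
d_HCl = 1.83 − 1.087 = 0.743 m.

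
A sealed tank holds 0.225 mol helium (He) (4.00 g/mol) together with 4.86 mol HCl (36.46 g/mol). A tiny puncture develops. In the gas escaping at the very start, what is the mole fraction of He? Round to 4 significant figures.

Rate_i ∝ x_i/√M_i (Graham's law weighted by mole fraction), so the effusate composition follows n_i/√M_i.
x_He(eff) = (n_He/√M_He) / (n_He/√M_He + n_HCl/√M_HCl)
= (0.225/√4.00) / (0.225/√4.00 + 4.86/√36.46) = 0.1125/(0.1125 + 0.8049) = 0.1226.

0.1226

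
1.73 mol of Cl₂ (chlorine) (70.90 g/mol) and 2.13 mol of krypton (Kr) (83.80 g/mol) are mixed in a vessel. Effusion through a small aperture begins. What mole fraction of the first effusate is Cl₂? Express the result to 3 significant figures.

Effusion rate of each component ∝ n_i/√M_i (partial pressure × 1/√M).
So x_Cl₂ in the escaping gas = (n_Cl₂/√M_Cl₂) / Σ(n_i/√M_i)
= (1.73/√70.90) / (1.73/√70.90 + 2.13/√83.80) = 0.2055/(0.2055 + 0.2327) = 0.469.

0.469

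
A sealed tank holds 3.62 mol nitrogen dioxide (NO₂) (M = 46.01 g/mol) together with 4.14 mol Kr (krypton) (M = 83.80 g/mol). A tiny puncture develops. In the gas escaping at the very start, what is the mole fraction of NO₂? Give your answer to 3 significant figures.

0.541

Rate_i ∝ x_i/√M_i (Graham's law weighted by mole fraction), so the effusate composition follows n_i/√M_i.
Mole fraction of NO₂ in the effusate = (n_NO₂/√M_NO₂) / (n_NO₂/√M_NO₂ + n_Kr/√M_Kr)
= (3.62/√46.01) / (3.62/√46.01 + 4.14/√83.80) = 0.5337/(0.5337 + 0.4522) = 0.541.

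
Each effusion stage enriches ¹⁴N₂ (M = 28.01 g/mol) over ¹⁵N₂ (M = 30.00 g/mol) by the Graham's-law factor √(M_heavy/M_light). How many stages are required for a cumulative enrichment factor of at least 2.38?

With α = √(30.00/28.01) per stage, ln α = ½ ln(1.07105) = 0.03432.
Need α^N ≥ 2.38 ⇒ N ≥ ln(2.38) / ln α = 0.8671 / 0.03432 = 25.27.
Minimum whole number of stages: N = 26.

26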